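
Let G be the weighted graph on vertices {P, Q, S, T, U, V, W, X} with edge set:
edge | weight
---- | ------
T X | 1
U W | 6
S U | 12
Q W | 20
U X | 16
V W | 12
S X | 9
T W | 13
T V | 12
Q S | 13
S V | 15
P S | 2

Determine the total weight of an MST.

Prim's algorithm from S:
Step 1: cheapest edge leaving the tree is P S (2); add P.
Step 2: cheapest edge leaving the tree is S X (9); add X.
Step 3: cheapest edge leaving the tree is T X (1); add T.
Step 4: cheapest edge leaving the tree is S U (12); add U.
Step 5: cheapest edge leaving the tree is U W (6); add W.
Step 6: cheapest edge leaving the tree is T V (12); add V.
Step 7: cheapest edge leaving the tree is Q S (13); add Q.
MST edges: P S, S X, T X, S U, U W, T V, Q S; total weight 2+9+1+12+6+12+13 = 55.

55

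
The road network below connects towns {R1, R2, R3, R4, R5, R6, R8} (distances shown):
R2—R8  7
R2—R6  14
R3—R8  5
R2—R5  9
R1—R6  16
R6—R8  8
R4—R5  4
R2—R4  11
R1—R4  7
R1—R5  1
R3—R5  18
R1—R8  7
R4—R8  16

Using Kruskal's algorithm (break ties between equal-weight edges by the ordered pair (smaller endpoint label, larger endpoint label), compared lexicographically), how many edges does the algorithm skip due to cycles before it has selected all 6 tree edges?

Sort edges by weight, then run Kruskal:
R1—R5 (1): add. Components now {R2} {R3} {R4} {R1,R5} {R6} {R8}
R4—R5 (4): add. Components now {R2} {R3} {R1,R4,R5} {R6} {R8}
R3—R8 (5): add. Components now {R2} {R3,R8} {R1,R4,R5} {R6}
R1—R4 (7): skip — R4 and R1 already connected.
R1—R8 (7): add. Components now {R2} {R1,R3,R4,R5,R8} {R6}
R2—R8 (7): add. Components now {R1,R2,R3,R4,R5,R8} {R6}
R6—R8 (8): add. Components now {R1,R2,R3,R4,R5,R6,R8}
Edges rejected before the tree was complete: 1.

1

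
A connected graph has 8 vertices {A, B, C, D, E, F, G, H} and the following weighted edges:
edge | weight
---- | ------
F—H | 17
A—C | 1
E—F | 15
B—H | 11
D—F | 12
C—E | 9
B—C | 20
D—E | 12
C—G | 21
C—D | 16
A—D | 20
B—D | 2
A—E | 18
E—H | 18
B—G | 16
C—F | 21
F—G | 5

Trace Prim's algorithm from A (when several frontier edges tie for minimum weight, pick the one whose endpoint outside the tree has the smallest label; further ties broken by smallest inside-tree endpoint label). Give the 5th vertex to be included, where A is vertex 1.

Prim's algorithm from A:
Step 1: cheapest edge leaving the tree is A—C (1); add C.
Step 2: cheapest edge leaving the tree is C—E (9); add E.
Step 3: cheapest edge leaving the tree is D—E (12); add D.
Step 4: cheapest edge leaving the tree is B—D (2); add B.
Step 5: cheapest edge leaving the tree is B—H (11); add H.
Step 6: cheapest edge leaving the tree is D—F (12); add F.
Step 7: cheapest edge leaving the tree is F—G (5); add G.
Vertex order: A, C, E, D, B, H, F, G. The 5th vertex is B.

B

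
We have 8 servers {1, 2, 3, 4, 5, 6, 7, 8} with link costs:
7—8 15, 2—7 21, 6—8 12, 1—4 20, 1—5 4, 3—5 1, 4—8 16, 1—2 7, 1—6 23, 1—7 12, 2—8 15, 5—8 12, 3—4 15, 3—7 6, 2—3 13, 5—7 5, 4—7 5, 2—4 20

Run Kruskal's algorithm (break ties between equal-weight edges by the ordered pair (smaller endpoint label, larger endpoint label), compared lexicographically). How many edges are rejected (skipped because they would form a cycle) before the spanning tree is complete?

Kruskal's algorithm — process edges by increasing weight (ties by edge label):
3—5 (1): add — endpoints in different components.
1—5 (4): add — endpoints in different components.
4—7 (5): add — endpoints in different components.
5—7 (5): add — endpoints in different components.
3—7 (6): skip — 3 and 7 already connected.
1—2 (7): add — endpoints in different components.
1—7 (12): skip — 1 and 7 already connected.
5—8 (12): add — endpoints in different components.
6—8 (12): add — endpoints in different components.
Edges rejected before the tree was complete: 2.

2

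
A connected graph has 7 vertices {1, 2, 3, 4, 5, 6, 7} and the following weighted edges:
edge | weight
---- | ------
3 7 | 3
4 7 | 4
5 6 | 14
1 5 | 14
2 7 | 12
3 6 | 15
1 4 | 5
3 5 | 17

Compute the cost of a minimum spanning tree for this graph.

Kruskal's algorithm — process edges by increasing weight (ties by edge label):
3 7 (3): add. Components now {1} {2} {3,7} {4} {5} {6}
4 7 (4): add. Components now {1} {2} {3,4,7} {5} {6}
1 4 (5): add. Components now {1,3,4,7} {2} {5} {6}
2 7 (12): add. Components now {1,2,3,4,7} {5} {6}
1 5 (14): add. Components now {1,2,3,4,5,7} {6}
5 6 (14): add. Components now {1,2,3,4,5,6,7}
MST edges: 3 7, 4 7, 1 4, 2 7, 1 5, 5 6; total weight 3+4+5+12+14+14 = 52.

52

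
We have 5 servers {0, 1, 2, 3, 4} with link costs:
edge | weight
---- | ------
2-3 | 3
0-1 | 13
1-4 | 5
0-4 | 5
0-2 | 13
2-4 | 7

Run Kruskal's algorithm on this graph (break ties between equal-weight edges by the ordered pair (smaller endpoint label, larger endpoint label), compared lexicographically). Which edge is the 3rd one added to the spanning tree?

Kruskal's algorithm — process edges by increasing weight (ties by edge label):
2-3 (3): add — endpoints in different components.
0-4 (5): add — endpoints in different components.
1-4 (5): add — endpoints in different components.
2-4 (7): add — endpoints in different components.
The 3rd edge added is 1-4.

1-4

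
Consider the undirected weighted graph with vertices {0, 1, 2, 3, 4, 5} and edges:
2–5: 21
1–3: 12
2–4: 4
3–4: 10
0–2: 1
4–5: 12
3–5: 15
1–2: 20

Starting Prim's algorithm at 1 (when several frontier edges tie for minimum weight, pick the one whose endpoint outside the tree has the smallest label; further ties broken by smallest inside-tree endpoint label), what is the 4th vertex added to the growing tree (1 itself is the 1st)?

Grow the tree from 1 using Prim:
Step 1: frontier [1–3 12, 1–2 20] → take 1–3 (12); add 3.
Step 2: frontier [1–2 20, 3–4 10, 3–5 15] → take 3–4 (10); add 4.
Step 3: frontier [1–2 20, 3–5 15, 2–4 4, 4–5 12] → take 2–4 (4); add 2.
Step 4: frontier [0–2 1, 2–5 21, 3–5 15, 4–5 12] → take 0–2 (1); add 0.
Step 5: frontier [2–5 21, 3–5 15, 4–5 12] → take 4–5 (12); add 5.
Vertex order: 1, 3, 4, 2, 0, 5. The 4th vertex is 2.

2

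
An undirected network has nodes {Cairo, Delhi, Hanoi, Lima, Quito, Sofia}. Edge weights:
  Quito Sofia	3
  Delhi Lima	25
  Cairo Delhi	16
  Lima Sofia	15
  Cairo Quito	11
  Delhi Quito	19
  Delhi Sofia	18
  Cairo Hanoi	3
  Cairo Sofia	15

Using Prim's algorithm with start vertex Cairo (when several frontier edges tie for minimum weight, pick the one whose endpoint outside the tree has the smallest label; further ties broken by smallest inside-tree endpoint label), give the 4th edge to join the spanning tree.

Lima-Sofia

Prim's algorithm from Cairo:
Step 1: frontier [Cairo Hanoi 3, Cairo Quito 11, Cairo Sofia 15, Cairo Delhi 16] → take Cairo Hanoi (3); add Hanoi.
Step 2: frontier [Cairo Quito 11, Cairo Sofia 15, Cairo Delhi 16] → take Cairo Quito (11); add Quito.
Step 3: frontier [Cairo Sofia 15, Cairo Delhi 16, Quito Sofia 3, Delhi Quito 19] → take Quito Sofia (3); add Sofia.
Step 4: frontier [Cairo Delhi 16, Delhi Quito 19, Lima Sofia 15, Delhi Sofia 18] → take Lima Sofia (15); add Lima.
Step 5: frontier [Cairo Delhi 16, Delhi Lima 25, Delhi Quito 19, Delhi Sofia 18] → take Cairo Delhi (16); add Delhi.
The 4th edge added is Lima Sofia.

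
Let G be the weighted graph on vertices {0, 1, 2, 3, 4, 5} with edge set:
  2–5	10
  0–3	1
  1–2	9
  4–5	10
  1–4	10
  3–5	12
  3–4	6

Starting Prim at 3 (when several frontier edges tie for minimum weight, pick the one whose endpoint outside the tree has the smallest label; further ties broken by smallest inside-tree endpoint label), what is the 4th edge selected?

Prim, starting at 3.
Step 1: frontier [0–3 1, 3–4 6, 3–5 12] → take 0–3 (1); add 0.
Step 2: frontier [3–4 6, 3–5 12] → take 3–4 (6); add 4.
Step 3: frontier [3–5 12, 1–4 10, 4–5 10] → take 1–4 (10); add 1.
Step 4: frontier [1–2 9, 3–5 12, 4–5 10] → take 1–2 (9); add 2.
Step 5: frontier [2–5 10, 3–5 12, 4–5 10] → take 2–5 (10); add 5.
The 4th edge added is 1–2.

1-2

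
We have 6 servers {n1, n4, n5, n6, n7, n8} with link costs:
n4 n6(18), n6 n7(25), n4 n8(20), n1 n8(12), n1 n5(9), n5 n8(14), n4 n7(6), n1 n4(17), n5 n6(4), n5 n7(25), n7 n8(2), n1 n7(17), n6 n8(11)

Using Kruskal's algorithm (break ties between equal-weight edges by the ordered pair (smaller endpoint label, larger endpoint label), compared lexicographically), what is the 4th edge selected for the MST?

n1-n5

Kruskal: consider edges lightest-first.
n7 n8 (2): add — endpoints in different components.
n5 n6 (4): add — endpoints in different components.
n4 n7 (6): add — endpoints in different components.
n1 n5 (9): add — endpoints in different components.
n6 n8 (11): add — endpoints in different components.
The 4th edge added is n1 n5.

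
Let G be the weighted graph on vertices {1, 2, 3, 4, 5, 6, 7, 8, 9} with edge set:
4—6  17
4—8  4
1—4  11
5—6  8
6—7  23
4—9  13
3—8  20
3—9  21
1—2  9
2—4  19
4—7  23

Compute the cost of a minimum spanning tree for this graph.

Kruskal: consider edges lightest-first.
4—8 (4): add — endpoints in different components.
5—6 (8): add — endpoints in different components.
1—2 (9): add — endpoints in different components.
1—4 (11): add — endpoints in different components.
4—9 (13): add — endpoints in different components.
4—6 (17): add — endpoints in different components.
2—4 (19): skip — 2 and 4 already connected.
3—8 (20): add — endpoints in different components.
3—9 (21): skip — 3 and 9 already connected.
4—7 (23): add — endpoints in different components.
MST edges: 4—8, 5—6, 1—2, 1—4, 4—9, 4—6, 3—8, 4—7; total weight 4+8+9+11+13+17+20+23 = 105.

105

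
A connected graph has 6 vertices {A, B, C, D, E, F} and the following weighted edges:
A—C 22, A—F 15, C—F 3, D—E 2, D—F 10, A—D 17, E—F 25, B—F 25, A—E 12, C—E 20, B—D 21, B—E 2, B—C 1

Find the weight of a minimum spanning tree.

Kruskal: consider edges lightest-first.
B—C (1): add — endpoints in different components.
B—E (2): add — endpoints in different components.
D—E (2): add — endpoints in different components.
C—F (3): add — endpoints in different components.
D—F (10): skip — D and F already connected.
A—E (12): add — endpoints in different components.
MST edges: B—C, B—E, D—E, C—F, A—E; total weight 1+2+2+3+12 = 20.

20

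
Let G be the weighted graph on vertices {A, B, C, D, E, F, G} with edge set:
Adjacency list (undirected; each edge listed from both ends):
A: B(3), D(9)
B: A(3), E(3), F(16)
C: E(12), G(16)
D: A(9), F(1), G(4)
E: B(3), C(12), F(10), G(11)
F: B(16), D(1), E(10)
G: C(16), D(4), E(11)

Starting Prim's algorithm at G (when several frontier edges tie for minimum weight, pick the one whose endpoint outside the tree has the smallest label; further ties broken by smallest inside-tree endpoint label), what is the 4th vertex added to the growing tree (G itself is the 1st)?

A

Prim's algorithm from G:
Step 1: frontier [D–G 4, E–G 11, C–G 16] → take D–G (4); add D.
Step 2: frontier [D–F 1, A–D 9, E–G 11, C–G 16] → take D–F (1); add F.
Step 3: frontier [A–D 9, E–F 10, B–F 16, E–G 11, C–G 16] → take A–D (9); add A.
Step 4: frontier [A–B 3, E–F 10, B–F 16, E–G 11, C–G 16] → take A–B (3); add B.
Step 5: frontier [B–E 3, E–F 10, E–G 11, C–G 16] → take B–E (3); add E.
Step 6: frontier [C–E 12, C–G 16] → take C–E (12); add C.
Vertex order: G, D, F, A, B, E, C. The 4th vertex is A.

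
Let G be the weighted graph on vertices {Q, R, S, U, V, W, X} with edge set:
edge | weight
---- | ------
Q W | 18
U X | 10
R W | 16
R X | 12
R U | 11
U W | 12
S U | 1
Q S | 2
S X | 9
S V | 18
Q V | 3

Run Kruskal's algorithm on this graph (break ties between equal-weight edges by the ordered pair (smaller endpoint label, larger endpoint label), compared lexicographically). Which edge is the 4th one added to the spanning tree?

Sort edges by weight, then run Kruskal:
S U (1): add. Components now {X} {V} {Q} {S,U} {W} {R}
Q S (2): add. Components now {X} {V} {Q,S,U} {W} {R}
Q V (3): add. Components now {X} {Q,S,U,V} {W} {R}
S X (9): add. Components now {Q,S,U,V,X} {W} {R}
U X (10): skip — X and U already connected.
R U (11): add. Components now {Q,R,S,U,V,X} {W}
R X (12): skip — X and R already connected.
U W (12): add. Components now {Q,R,S,U,V,W,X}
The 4th edge added is S X.

S-X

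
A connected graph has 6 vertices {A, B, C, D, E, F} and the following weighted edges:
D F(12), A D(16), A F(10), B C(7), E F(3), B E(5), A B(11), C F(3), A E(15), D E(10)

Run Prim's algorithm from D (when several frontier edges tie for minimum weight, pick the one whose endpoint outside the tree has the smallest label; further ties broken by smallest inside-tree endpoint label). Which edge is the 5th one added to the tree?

Prim, starting at D.
Step 1: frontier [D E 10, D F 12, A D 16] → take D E (10); add E.
Step 2: frontier [D F 12, A D 16, E F 3, B E 5, A E 15] → take E F (3); add F.
Step 3: frontier [A D 16, B E 5, A E 15, C F 3, A F 10] → take C F (3); add C.
Step 4: frontier [B C 7, A D 16, B E 5, A E 15, A F 10] → take B E (5); add B.
Step 5: frontier [A B 11, A D 16, A E 15, A F 10] → take A F (10); add A.
The 5th edge added is A F.

A-F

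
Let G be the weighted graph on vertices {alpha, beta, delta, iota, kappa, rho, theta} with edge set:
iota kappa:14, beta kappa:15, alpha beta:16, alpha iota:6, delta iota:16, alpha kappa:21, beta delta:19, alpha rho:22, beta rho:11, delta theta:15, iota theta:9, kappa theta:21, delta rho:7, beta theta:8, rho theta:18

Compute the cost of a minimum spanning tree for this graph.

55

Kruskal's algorithm — process edges by increasing weight (ties by edge label):
alpha iota (6): add. Components now {beta} {rho} {delta} {kappa} {theta} {alpha,iota}
delta rho (7): add. Components now {beta} {delta,rho} {kappa} {theta} {alpha,iota}
beta theta (8): add. Components now {beta,theta} {delta,rho} {kappa} {alpha,iota}
iota theta (9): add. Components now {alpha,beta,iota,theta} {delta,rho} {kappa}
beta rho (11): add. Components now {alpha,beta,delta,iota,rho,theta} {kappa}
iota kappa (14): add. Components now {alpha,beta,delta,iota,kappa,rho,theta}
MST edges: alpha iota, delta rho, beta theta, iota theta, beta rho, iota kappa; total weight 6+7+8+9+11+14 = 55.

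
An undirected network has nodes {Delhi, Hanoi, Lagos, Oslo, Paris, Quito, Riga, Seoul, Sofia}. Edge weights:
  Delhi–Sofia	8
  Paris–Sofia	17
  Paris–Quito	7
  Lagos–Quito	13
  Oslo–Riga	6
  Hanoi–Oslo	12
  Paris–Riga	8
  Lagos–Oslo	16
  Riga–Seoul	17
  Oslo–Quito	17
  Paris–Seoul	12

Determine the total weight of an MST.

Sort edges by weight, then run Kruskal:
Oslo–Riga (6): add — endpoints in different components.
Paris–Quito (7): add — endpoints in different components.
Delhi–Sofia (8): add — endpoints in different components.
Paris–Riga (8): add — endpoints in different components.
Hanoi–Oslo (12): add — endpoints in different components.
Paris–Seoul (12): add — endpoints in different components.
Lagos–Quito (13): add — endpoints in different components.
Lagos–Oslo (16): skip — Lagos and Oslo already connected.
Oslo–Quito (17): skip — Quito and Oslo already connected.
Paris–Sofia (17): add — endpoints in different components.
MST edges: Oslo–Riga, Paris–Quito, Delhi–Sofia, Paris–Riga, Hanoi–Oslo, Paris–Seoul, Lagos–Quito, Paris–Sofia; total weight 6+7+8+8+12+12+13+17 = 83.

83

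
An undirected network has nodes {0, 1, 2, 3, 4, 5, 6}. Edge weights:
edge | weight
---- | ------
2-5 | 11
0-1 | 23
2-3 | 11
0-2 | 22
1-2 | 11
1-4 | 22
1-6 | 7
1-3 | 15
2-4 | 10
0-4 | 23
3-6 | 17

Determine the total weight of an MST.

Kruskal: consider edges lightest-first.
1-6 (7): add — endpoints in different components.
2-4 (10): add — endpoints in different components.
1-2 (11): add — endpoints in different components.
2-3 (11): add — endpoints in different components.
2-5 (11): add — endpoints in different components.
1-3 (15): skip — 1 and 3 already connected.
3-6 (17): skip — 3 and 6 already connected.
0-2 (22): add — endpoints in different components.
MST edges: 1-6, 2-4, 1-2, 2-3, 2-5, 0-2; total weight 7+10+11+11+11+22 = 72.

72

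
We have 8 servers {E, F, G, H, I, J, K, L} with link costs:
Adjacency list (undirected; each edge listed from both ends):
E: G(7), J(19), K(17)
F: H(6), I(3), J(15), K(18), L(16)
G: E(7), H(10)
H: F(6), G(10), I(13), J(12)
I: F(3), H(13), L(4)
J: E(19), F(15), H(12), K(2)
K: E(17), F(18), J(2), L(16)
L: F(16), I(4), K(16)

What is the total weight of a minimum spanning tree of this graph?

Sort edges by weight, then run Kruskal:
J K (2): add — endpoints in different components.
F I (3): add — endpoints in different components.
I L (4): add — endpoints in different components.
F H (6): add — endpoints in different components.
E G (7): add — endpoints in different components.
G H (10): add — endpoints in different components.
H J (12): add — endpoints in different components.
MST edges: J K, F I, I L, F H, E G, G H, H J; total weight 2+3+4+6+7+10+12 = 44.

44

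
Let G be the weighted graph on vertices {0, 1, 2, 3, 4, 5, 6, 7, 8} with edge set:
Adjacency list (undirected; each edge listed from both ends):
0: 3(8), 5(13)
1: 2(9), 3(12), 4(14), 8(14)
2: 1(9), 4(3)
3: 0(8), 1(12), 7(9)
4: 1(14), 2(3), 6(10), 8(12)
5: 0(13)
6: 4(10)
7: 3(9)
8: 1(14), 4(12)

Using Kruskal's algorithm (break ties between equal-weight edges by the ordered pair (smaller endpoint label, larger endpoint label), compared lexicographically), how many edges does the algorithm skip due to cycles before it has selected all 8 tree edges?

0

Kruskal: consider edges lightest-first.
2–4 (3): add — endpoints in different components.
0–3 (8): add — endpoints in different components.
1–2 (9): add — endpoints in different components.
3–7 (9): add — endpoints in different components.
4–6 (10): add — endpoints in different components.
1–3 (12): add — endpoints in different components.
4–8 (12): add — endpoints in different components.
0–5 (13): add — endpoints in different components.
Edges rejected before the tree was complete: 0.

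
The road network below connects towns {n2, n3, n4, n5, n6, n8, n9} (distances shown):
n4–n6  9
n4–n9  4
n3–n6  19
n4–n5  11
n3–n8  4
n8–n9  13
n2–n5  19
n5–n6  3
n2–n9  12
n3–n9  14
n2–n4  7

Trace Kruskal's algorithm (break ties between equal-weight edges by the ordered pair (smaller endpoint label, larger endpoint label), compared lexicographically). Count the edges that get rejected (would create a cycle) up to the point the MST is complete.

Kruskal: consider edges lightest-first.
n5–n6 (3): add — endpoints in different components.
n3–n8 (4): add — endpoints in different components.
n4–n9 (4): add — endpoints in different components.
n2–n4 (7): add — endpoints in different components.
n4–n6 (9): add — endpoints in different components.
n4–n5 (11): skip — n5 and n4 already connected.
n2–n9 (12): skip — n2 and n9 already connected.
n8–n9 (13): add — endpoints in different components.
Edges rejected before the tree was complete: 2.

2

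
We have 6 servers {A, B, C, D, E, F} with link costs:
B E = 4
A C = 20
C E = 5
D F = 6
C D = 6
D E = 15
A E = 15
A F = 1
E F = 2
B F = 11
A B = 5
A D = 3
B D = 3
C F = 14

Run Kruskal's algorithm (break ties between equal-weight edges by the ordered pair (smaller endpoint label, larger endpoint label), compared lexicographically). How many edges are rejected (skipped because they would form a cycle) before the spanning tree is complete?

Kruskal: consider edges lightest-first.
A F (1): add — endpoints in different components.
E F (2): add — endpoints in different components.
A D (3): add — endpoints in different components.
B D (3): add — endpoints in different components.
B E (4): skip — B and E already connected.
A B (5): skip — A and B already connected.
C E (5): add — endpoints in different components.
Edges rejected before the tree was complete: 2.

2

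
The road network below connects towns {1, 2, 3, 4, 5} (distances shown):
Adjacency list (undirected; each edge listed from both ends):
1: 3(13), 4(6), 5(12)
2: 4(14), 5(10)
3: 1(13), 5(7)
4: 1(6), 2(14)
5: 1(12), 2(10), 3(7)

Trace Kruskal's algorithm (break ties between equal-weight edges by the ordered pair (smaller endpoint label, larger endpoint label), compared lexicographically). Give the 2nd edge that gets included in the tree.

3-5

Sort edges by weight, then run Kruskal:
1–4 (6): add — endpoints in different components.
3–5 (7): add — endpoints in different components.
2–5 (10): add — endpoints in different components.
1–5 (12): add — endpoints in different components.
The 2nd edge added is 3–5.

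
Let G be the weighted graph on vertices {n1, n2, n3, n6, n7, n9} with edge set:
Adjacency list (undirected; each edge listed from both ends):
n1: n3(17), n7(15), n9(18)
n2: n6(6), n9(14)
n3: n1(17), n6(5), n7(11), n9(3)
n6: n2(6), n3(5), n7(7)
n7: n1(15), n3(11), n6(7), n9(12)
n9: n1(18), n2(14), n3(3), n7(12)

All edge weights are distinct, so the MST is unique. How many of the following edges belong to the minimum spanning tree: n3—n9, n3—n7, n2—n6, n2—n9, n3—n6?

3

Kruskal's algorithm — process edges by increasing weight (ties by edge label):
n3—n9 (3): add. Components now {n1} {n2} {n3,n9} {n6} {n7}
n3—n6 (5): add. Components now {n1} {n2} {n3,n6,n9} {n7}
n2—n6 (6): add. Components now {n1} {n2,n3,n6,n9} {n7}
n6—n7 (7): add. Components now {n1} {n2,n3,n6,n7,n9}
n3—n7 (11): skip — n3 and n7 already connected.
n7—n9 (12): skip — n7 and n9 already connected.
n2—n9 (14): skip — n2 and n9 already connected.
n1—n7 (15): add. Components now {n1,n2,n3,n6,n7,n9}
MST edge set: {n3—n9, n3—n6, n2—n6, n6—n7, n1—n7}.
Of the listed edges, {n3—n9, n2—n6, n3—n6} are in the MST → 3.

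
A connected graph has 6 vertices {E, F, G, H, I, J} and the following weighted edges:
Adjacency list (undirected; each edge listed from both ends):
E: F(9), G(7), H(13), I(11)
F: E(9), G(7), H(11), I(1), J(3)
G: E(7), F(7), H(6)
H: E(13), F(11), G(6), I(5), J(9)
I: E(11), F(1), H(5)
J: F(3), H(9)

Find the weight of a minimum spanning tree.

Prim, starting at H.
Step 1: frontier [H—I 5, G—H 6, H—J 9, F—H 11, E—H 13] → take H—I (5); add I.
Step 2: frontier [G—H 6, H—J 9, F—H 11, E—H 13, F—I 1, E—I 11] → take F—I (1); add F.
Step 3: frontier [F—J 3, F—G 7, E—F 9, G—H 6, H—J 9, E—H 13, E—I 11] → take F—J (3); add J.
Step 4: frontier [F—G 7, E—F 9, G—H 6, E—H 13, E—I 11] → take G—H (6); add G.
Step 5: frontier [E—F 9, E—G 7, E—H 13, E—I 11] → take E—G (7); add E.
MST edges: H—I, F—I, F—J, G—H, E—G; total weight 5+1+3+6+7 = 22.

22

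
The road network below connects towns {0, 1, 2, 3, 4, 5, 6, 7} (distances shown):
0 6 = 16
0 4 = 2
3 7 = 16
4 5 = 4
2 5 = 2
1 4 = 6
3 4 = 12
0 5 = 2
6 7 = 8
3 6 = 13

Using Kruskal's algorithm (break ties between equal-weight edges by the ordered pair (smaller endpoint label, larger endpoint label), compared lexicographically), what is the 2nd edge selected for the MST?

Kruskal: consider edges lightest-first.
0 4 (2): add — endpoints in different components.
0 5 (2): add — endpoints in different components.
2 5 (2): add — endpoints in different components.
4 5 (4): skip — 4 and 5 already connected.
1 4 (6): add — endpoints in different components.
6 7 (8): add — endpoints in different components.
3 4 (12): add — endpoints in different components.
3 6 (13): add — endpoints in different components.
The 2nd edge added is 0 5.

0-5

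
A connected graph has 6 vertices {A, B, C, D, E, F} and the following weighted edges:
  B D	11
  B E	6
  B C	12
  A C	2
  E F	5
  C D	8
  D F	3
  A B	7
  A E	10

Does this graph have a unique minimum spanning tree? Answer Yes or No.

Yes

Kruskal's algorithm — process edges by increasing weight (ties by edge label):
A C (2): add. Components now {A,C} {B} {D} {E} {F}
D F (3): add. Components now {A,C} {B} {D,F} {E}
E F (5): add. Components now {A,C} {B} {D,E,F}
B E (6): add. Components now {A,C} {B,D,E,F}
A B (7): add. Components now {A,B,C,D,E,F}
Every non-tree edge has weight strictly greater than the heaviest edge on the tree path between its endpoints, so the MST is unique.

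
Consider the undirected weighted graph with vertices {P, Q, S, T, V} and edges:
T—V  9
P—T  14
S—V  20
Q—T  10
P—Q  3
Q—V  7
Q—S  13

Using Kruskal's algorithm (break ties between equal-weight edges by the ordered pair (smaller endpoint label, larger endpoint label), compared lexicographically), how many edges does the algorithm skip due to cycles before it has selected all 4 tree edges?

1

Sort edges by weight, then run Kruskal:
P—Q (3): add — endpoints in different components.
Q—V (7): add — endpoints in different components.
T—V (9): add — endpoints in different components.
Q—T (10): skip — T and Q already connected.
Q—S (13): add — endpoints in different components.
Edges rejected before the tree was complete: 1.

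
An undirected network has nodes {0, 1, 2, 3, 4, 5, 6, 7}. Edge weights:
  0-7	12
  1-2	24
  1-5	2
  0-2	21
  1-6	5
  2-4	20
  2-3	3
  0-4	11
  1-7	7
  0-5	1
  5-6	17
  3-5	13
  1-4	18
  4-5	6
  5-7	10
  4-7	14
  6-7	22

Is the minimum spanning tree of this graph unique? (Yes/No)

Yes

Kruskal's algorithm — process edges by increasing weight (ties by edge label):
0-5 (1): add — endpoints in different components.
1-5 (2): add — endpoints in different components.
2-3 (3): add — endpoints in different components.
1-6 (5): add — endpoints in different components.
4-5 (6): add — endpoints in different components.
1-7 (7): add — endpoints in different components.
5-7 (10): skip — 5 and 7 already connected.
0-4 (11): skip — 0 and 4 already connected.
0-7 (12): skip — 0 and 7 already connected.
3-5 (13): add — endpoints in different components.
Every non-tree edge has weight strictly greater than the heaviest edge on the tree path between its endpoints, so the MST is unique.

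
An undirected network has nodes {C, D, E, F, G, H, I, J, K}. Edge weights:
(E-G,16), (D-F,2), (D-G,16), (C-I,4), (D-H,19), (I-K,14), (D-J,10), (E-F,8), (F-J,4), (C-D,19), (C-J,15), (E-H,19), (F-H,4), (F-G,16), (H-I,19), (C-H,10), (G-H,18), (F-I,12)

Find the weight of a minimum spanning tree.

Sort edges by weight, then run Kruskal:
D-F (2): add — endpoints in different components.
C-I (4): add — endpoints in different components.
F-H (4): add — endpoints in different components.
F-J (4): add — endpoints in different components.
E-F (8): add — endpoints in different components.
C-H (10): add — endpoints in different components.
D-J (10): skip — D and J already connected.
F-I (12): skip — F and I already connected.
I-K (14): add — endpoints in different components.
C-J (15): skip — C and J already connected.
D-G (16): add — endpoints in different components.
MST edges: D-F, C-I, F-H, F-J, E-F, C-H, I-K, D-G; total weight 2+4+4+4+8+10+14+16 = 62.

62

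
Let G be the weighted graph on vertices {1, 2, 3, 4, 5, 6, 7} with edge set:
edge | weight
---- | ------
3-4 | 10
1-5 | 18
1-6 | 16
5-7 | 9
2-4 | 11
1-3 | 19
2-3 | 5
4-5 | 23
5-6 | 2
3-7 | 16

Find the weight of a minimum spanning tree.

58

Prim's algorithm from 6:
Step 1: cheapest edge leaving the tree is 5-6 (2); add 5.
Step 2: cheapest edge leaving the tree is 5-7 (9); add 7.
Step 3: cheapest edge leaving the tree is 1-6 (16); add 1.
Step 4: cheapest edge leaving the tree is 3-7 (16); add 3.
Step 5: cheapest edge leaving the tree is 2-3 (5); add 2.
Step 6: cheapest edge leaving the tree is 3-4 (10); add 4.
MST edges: 5-6, 5-7, 1-6, 3-7, 2-3, 3-4; total weight 2+9+16+16+5+10 = 58.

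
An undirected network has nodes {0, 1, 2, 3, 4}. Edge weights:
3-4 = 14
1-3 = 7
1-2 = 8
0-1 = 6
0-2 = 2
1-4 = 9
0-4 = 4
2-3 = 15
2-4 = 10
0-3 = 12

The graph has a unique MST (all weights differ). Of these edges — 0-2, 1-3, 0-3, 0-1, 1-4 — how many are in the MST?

3

Sort edges by weight, then run Kruskal:
0-2 (2): add. Components now {0,2} {1} {3} {4}
0-4 (4): add. Components now {0,2,4} {1} {3}
0-1 (6): add. Components now {0,1,2,4} {3}
1-3 (7): add. Components now {0,1,2,3,4}
MST edge set: {0-2, 0-4, 0-1, 1-3}.
Of the listed edges, {0-2, 1-3, 0-1} are in the MST → 3.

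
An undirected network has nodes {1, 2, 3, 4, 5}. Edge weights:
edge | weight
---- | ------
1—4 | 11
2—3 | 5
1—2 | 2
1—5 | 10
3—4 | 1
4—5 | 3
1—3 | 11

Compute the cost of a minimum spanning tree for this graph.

11

Prim, starting at 1.
Step 1: frontier [1—2 2, 1—5 10, 1—3 11, 1—4 11] → take 1—2 (2); add 2.
Step 2: frontier [1—5 10, 1—3 11, 1—4 11, 2—3 5] → take 2—3 (5); add 3.
Step 3: frontier [1—5 10, 1—4 11, 3—4 1] → take 3—4 (1); add 4.
Step 4: frontier [1—5 10, 4—5 3] → take 4—5 (3); add 5.
MST edges: 1—2, 2—3, 3—4, 4—5; total weight 2+5+1+3 = 11.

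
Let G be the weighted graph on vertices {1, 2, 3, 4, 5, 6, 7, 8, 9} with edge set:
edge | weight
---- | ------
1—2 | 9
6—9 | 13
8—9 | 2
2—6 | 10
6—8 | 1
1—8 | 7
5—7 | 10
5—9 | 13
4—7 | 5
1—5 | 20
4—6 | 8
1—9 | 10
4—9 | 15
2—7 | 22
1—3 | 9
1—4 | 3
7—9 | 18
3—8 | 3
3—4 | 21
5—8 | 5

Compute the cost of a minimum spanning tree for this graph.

35

Prim, starting at 1.
Step 1: cheapest edge leaving the tree is 1—4 (3); add 4.
Step 2: cheapest edge leaving the tree is 4—7 (5); add 7.
Step 3: cheapest edge leaving the tree is 1—8 (7); add 8.
Step 4: cheapest edge leaving the tree is 6—8 (1); add 6.
Step 5: cheapest edge leaving the tree is 8—9 (2); add 9.
Step 6: cheapest edge leaving the tree is 3—8 (3); add 3.
Step 7: cheapest edge leaving the tree is 5—8 (5); add 5.
Step 8: cheapest edge leaving the tree is 1—2 (9); add 2.
MST edges: 1—4, 4—7, 1—8, 6—8, 8—9, 3—8, 5—8, 1—2; total weight 3+5+7+1+2+3+5+9 = 35.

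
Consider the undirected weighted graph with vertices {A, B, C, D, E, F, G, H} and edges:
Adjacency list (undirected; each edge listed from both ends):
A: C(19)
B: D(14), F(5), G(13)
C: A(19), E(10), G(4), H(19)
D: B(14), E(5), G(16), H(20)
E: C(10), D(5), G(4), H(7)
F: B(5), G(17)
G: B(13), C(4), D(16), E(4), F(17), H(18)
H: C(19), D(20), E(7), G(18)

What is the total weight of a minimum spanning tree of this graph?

57

Sort edges by weight, then run Kruskal:
C—G (4): add — endpoints in different components.
E—G (4): add — endpoints in different components.
B—F (5): add — endpoints in different components.
D—E (5): add — endpoints in different components.
E—H (7): add — endpoints in different components.
C—E (10): skip — C and E already connected.
B—G (13): add — endpoints in different components.
B—D (14): skip — B and D already connected.
D—G (16): skip — D and G already connected.
F—G (17): skip — F and G already connected.
G—H (18): skip — G and H already connected.
A—C (19): add — endpoints in different components.
MST edges: C—G, E—G, B—F, D—E, E—H, B—G, A—C; total weight 4+4+5+5+7+13+19 = 57.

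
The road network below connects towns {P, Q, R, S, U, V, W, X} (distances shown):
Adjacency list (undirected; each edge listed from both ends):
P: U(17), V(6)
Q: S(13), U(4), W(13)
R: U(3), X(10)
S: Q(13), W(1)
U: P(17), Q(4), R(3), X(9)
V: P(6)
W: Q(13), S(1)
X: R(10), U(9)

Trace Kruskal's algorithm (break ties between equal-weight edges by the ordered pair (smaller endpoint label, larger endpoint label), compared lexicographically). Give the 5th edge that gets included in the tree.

Kruskal's algorithm — process edges by increasing weight (ties by edge label):
S—W (1): add — endpoints in different components.
R—U (3): add — endpoints in different components.
Q—U (4): add — endpoints in different components.
P—V (6): add — endpoints in different components.
U—X (9): add — endpoints in different components.
R—X (10): skip — R and X already connected.
Q—S (13): add — endpoints in different components.
Q—W (13): skip — W and Q already connected.
P—U (17): add — endpoints in different components.
The 5th edge added is U—X.

U-X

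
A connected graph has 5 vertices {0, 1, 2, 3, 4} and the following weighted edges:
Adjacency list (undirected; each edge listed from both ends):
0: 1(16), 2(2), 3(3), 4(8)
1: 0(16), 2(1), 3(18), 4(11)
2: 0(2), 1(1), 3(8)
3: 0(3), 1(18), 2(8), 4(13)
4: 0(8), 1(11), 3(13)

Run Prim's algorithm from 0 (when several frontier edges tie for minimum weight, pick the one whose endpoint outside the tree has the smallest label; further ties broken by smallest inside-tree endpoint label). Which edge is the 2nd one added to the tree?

Grow the tree from 0 using Prim:
Step 1: cheapest edge leaving the tree is 0 2 (2); add 2.
Step 2: cheapest edge leaving the tree is 1 2 (1); add 1.
Step 3: cheapest edge leaving the tree is 0 3 (3); add 3.
Step 4: cheapest edge leaving the tree is 0 4 (8); add 4.
The 2nd edge added is 1 2.

1-2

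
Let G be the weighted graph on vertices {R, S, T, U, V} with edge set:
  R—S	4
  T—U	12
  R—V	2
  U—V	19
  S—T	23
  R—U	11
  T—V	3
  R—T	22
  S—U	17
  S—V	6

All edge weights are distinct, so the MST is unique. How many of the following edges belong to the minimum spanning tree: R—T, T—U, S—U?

0

Kruskal: consider edges lightest-first.
R—V (2): add — endpoints in different components.
T—V (3): add — endpoints in different components.
R—S (4): add — endpoints in different components.
S—V (6): skip — V and S already connected.
R—U (11): add — endpoints in different components.
MST edge set: {R—V, T—V, R—S, R—U}.
Of the listed edges, {} are in the MST → 0.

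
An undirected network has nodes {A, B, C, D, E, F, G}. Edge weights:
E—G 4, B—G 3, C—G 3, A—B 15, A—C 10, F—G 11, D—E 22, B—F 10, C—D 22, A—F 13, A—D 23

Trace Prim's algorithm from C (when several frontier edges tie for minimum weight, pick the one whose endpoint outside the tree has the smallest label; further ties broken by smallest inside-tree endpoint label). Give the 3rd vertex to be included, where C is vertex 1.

Grow the tree from C using Prim:
Step 1: cheapest edge leaving the tree is C—G (3); add G.
Step 2: cheapest edge leaving the tree is B—G (3); add B.
Step 3: cheapest edge leaving the tree is E—G (4); add E.
Step 4: cheapest edge leaving the tree is A—C (10); add A.
Step 5: cheapest edge leaving the tree is B—F (10); add F.
Step 6: cheapest edge leaving the tree is C—D (22); add D.
Vertex order: C, G, B, E, A, F, D. The 3rd vertex is B.

B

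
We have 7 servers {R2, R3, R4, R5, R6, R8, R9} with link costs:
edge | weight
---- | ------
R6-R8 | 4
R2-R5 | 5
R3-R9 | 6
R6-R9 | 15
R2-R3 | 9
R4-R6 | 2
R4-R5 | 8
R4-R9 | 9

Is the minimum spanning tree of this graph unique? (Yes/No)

Sort edges by weight, then run Kruskal:
R4-R6 (2): add. Components now {R2} {R5} {R3} {R8} {R4,R6} {R9}
R6-R8 (4): add. Components now {R2} {R5} {R3} {R4,R6,R8} {R9}
R2-R5 (5): add. Components now {R2,R5} {R3} {R4,R6,R8} {R9}
R3-R9 (6): add. Components now {R2,R5} {R3,R9} {R4,R6,R8}
R4-R5 (8): add. Components now {R2,R4,R5,R6,R8} {R3,R9}
R2-R3 (9): add. Components now {R2,R3,R4,R5,R6,R8,R9}
Non-tree edge R4-R9 has weight 9, equal to the heaviest edge on its tree cycle — swapping gives another MST of the same weight. Not unique.

No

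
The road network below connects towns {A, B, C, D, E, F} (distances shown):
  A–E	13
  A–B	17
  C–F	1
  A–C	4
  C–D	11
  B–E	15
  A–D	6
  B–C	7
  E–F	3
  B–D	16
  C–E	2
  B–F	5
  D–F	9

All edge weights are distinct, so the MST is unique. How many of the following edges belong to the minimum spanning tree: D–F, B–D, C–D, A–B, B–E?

Sort edges by weight, then run Kruskal:
C–F (1): add — endpoints in different components.
C–E (2): add — endpoints in different components.
E–F (3): skip — E and F already connected.
A–C (4): add — endpoints in different components.
B–F (5): add — endpoints in different components.
A–D (6): add — endpoints in different components.
MST edge set: {C–F, C–E, A–C, B–F, A–D}.
Of the listed edges, {} are in the MST → 0.

0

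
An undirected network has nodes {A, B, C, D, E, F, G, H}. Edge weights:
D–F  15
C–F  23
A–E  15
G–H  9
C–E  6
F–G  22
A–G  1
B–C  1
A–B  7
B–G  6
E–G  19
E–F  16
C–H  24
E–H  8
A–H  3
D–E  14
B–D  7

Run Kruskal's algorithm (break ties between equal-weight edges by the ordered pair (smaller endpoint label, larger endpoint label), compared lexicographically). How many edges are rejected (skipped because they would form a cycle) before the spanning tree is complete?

Sort edges by weight, then run Kruskal:
A–G (1): add — endpoints in different components.
B–C (1): add — endpoints in different components.
A–H (3): add — endpoints in different components.
B–G (6): add — endpoints in different components.
C–E (6): add — endpoints in different components.
A–B (7): skip — A and B already connected.
B–D (7): add — endpoints in different components.
E–H (8): skip — E and H already connected.
G–H (9): skip — G and H already connected.
D–E (14): skip — D and E already connected.
A–E (15): skip — A and E already connected.
D–F (15): add — endpoints in different components.
Edges rejected before the tree was complete: 5.

5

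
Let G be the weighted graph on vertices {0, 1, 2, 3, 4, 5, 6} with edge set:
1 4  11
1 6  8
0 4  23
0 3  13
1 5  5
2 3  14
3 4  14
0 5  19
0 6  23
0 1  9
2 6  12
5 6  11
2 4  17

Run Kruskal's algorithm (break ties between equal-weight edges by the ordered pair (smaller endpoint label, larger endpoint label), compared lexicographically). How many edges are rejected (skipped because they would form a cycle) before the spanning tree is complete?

1

Sort edges by weight, then run Kruskal:
1 5 (5): add. Components now {0} {1,5} {2} {3} {4} {6}
1 6 (8): add. Components now {0} {1,5,6} {2} {3} {4}
0 1 (9): add. Components now {0,1,5,6} {2} {3} {4}
1 4 (11): add. Components now {0,1,4,5,6} {2} {3}
5 6 (11): skip — 5 and 6 already connected.
2 6 (12): add. Components now {0,1,2,4,5,6} {3}
0 3 (13): add. Components now {0,1,2,3,4,5,6}
Edges rejected before the tree was complete: 1.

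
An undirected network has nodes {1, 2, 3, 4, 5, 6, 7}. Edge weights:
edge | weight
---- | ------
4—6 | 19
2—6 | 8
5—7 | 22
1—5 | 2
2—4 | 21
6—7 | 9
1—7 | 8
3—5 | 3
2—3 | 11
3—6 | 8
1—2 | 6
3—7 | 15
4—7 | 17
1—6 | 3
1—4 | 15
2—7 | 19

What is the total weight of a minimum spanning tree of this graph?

37

Prim, starting at 1.
Step 1: cheapest edge leaving the tree is 1—5 (2); add 5.
Step 2: cheapest edge leaving the tree is 3—5 (3); add 3.
Step 3: cheapest edge leaving the tree is 1—6 (3); add 6.
Step 4: cheapest edge leaving the tree is 1—2 (6); add 2.
Step 5: cheapest edge leaving the tree is 1—7 (8); add 7.
Step 6: cheapest edge leaving the tree is 1—4 (15); add 4.
MST edges: 1—5, 3—5, 1—6, 1—2, 1—7, 1—4; total weight 2+3+3+6+8+15 = 37.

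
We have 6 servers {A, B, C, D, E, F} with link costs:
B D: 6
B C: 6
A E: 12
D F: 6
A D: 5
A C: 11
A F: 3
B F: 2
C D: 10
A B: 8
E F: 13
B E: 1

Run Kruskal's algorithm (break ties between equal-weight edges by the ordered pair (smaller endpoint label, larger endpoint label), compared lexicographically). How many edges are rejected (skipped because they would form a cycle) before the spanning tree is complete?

0

Kruskal: consider edges lightest-first.
B E (1): add. Components now {A} {B,E} {C} {D} {F}
B F (2): add. Components now {A} {B,E,F} {C} {D}
A F (3): add. Components now {A,B,E,F} {C} {D}
A D (5): add. Components now {A,B,D,E,F} {C}
B C (6): add. Components now {A,B,C,D,E,F}
Edges rejected before the tree was complete: 0.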